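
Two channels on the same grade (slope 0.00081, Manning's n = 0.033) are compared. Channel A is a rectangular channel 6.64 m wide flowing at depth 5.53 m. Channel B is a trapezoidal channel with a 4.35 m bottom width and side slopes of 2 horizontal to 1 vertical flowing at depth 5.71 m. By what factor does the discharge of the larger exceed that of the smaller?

Channel A: Flow area A = b·y = 6.64 × 5.53 = 36.72 m². Wetted perimeter P = b + 2y = 6.64 + 2×5.53 = 17.7 m. Hydraulic radius R = A/P = 36.72/17.7 = 2.075 m. Q_A = (1/0.033)·36.72·2.075^(2/3)·√0.00081 = 51.51 m³/s.
Channel B: With bottom width b = 4.35 m and side slope z = 2: A = (b + zy)y = (4.35 + 2×5.71)×5.71 = 90.05 m²; P = b + 2y√(1+z²) = 4.35 + 2×5.71×2.236 = 29.89 m. Hydraulic radius R = A/P = 90.05/29.89 = 3.013 m. Q_B = (1/0.033)·90.05·3.013^(2/3)·√0.00081 = 162 m³/s.
The larger discharge is 162 m³/s and the smaller is 51.51 m³/s; the ratio is 3.15.

3.15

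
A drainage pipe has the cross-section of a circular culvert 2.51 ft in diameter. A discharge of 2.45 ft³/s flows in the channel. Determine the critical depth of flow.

y_c = 0.511 ft

At critical depth, Q² T / (g A³) = 1, i.e. A³/T = Q²/g = 2.45²/32.2 = 0.1864.
Trying y = 0.365 ft: A³/T = 0.04977 — too small.
Trying y = 0.635 ft: A³/T = 0.4362 — too large.
Trying y = 0.511 ft: A³/T = 0.1867 — ≈ 0.1864.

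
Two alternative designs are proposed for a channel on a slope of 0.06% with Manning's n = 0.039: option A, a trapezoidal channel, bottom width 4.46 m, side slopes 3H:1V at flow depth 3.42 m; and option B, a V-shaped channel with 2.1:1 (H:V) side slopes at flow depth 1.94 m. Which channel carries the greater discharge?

channel A

Channel A: With bottom width b = 4.46 m and side slope z = 3: A = (b + zy)y = (4.46 + 3×3.42)×3.42 = 50.34 m²; P = b + 2y√(1+z²) = 4.46 + 2×3.42×3.162 = 26.09 m. Hydraulic radius R = A/P = 50.34/26.09 = 1.93 m. Q_A = (1/0.039)·50.34·1.93^(2/3)·√0.0006 = 49.01 m³/s.
Channel B: For a triangular section with side slope z = 2.1: A = zy² = 2.1×1.94² = 7.904 m²; P = 2y√(1+z²) = 2×1.94×2.326 = 9.025 m. Hydraulic radius R = A/P = 7.904/9.025 = 0.8758 m. Q_B = (1/0.039)·7.904·0.8758^(2/3)·√0.0006 = 4.544 m³/s.
Q_A = 49.01 m³/s vs Q_B = 4.544 m³/s, so channel A carries more.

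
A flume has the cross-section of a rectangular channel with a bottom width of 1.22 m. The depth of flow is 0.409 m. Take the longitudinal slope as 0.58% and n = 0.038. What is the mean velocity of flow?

Flow area A = b·y = 1.22 × 0.409 = 0.499 m². Wetted perimeter P = b + 2y = 1.22 + 2×0.409 = 2.038 m.
Hydraulic radius R = A/P = 0.499/2.038 = 0.2448 m.
From Manning's equation, V = (1/n) R^(2/3) S^(1/2) = (1/0.038) × 0.2448^(2/3) × 0.0058^(1/2) = 0.784 m/s.

V = 0.784 m/s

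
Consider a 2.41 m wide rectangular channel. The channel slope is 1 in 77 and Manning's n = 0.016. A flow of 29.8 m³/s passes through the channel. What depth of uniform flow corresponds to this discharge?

y_n = 2.08 m

Manning's equation rearranged: A R^(2/3) = nQ / (1·√S) = 0.016 × 29.8 / (√0.01299) = 4.184.
Try y = 2.33 m: A R^(2/3) = 4.816 — high.
Try y = 2.08 m: A R^(2/3) = 4.186 — matches.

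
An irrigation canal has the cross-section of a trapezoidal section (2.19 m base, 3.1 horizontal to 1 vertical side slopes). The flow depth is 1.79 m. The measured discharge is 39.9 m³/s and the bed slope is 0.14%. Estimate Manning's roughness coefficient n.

With bottom width b = 2.19 m and side slope z = 3.1: A = (b + zy)y = (2.19 + 3.1×1.79)×1.79 = 13.85 m²; P = b + 2y√(1+z²) = 2.19 + 2×1.79×3.257 = 13.85 m.
Hydraulic radius R = A/P = 13.85/13.85 = 1 m.
Rearranging Manning's equation: n = (1/Q) A R^(2/3) S^(1/2) = (1/39.9) × 13.85 × 1^(2/3) × √0.0014 = 0.013.

n = 0.013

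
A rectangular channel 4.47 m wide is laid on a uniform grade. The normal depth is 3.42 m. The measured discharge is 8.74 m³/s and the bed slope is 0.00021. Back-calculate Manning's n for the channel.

Flow area A = b·y = 4.47 × 3.42 = 15.29 m². Wetted perimeter P = b + 2y = 4.47 + 2×3.42 = 11.31 m.
Hydraulic radius R = A/P = 15.29/11.31 = 1.352 m.
Rearranging Manning's equation: n = (1/Q) A R^(2/3) S^(1/2) = (1/8.74) × 15.29 × 1.352^(2/3) × √0.00021 = 0.031.

n = 0.031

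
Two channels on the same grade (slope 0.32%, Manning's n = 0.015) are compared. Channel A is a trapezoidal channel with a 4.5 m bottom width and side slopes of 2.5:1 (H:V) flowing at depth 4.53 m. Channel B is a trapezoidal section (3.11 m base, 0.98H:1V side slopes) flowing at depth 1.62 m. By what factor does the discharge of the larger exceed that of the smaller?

Channel A: With bottom width b = 4.5 m and side slope z = 2.5: A = (b + zy)y = (4.5 + 2.5×4.53)×4.53 = 71.69 m²; P = b + 2y√(1+z²) = 4.5 + 2×4.53×2.693 = 28.89 m. Hydraulic radius R = A/P = 71.69/28.89 = 2.481 m. Q_A = (1/0.015)·71.69·2.481^(2/3)·√0.0032 = 495.5 m³/s.
Channel B: With bottom width b = 3.11 m and side slope z = 0.98: A = (b + zy)y = (3.11 + 0.98×1.62)×1.62 = 7.61 m²; P = b + 2y√(1+z²) = 3.11 + 2×1.62×1.4 = 7.646 m. Hydraulic radius R = A/P = 7.61/7.646 = 0.9952 m. Q_B = (1/0.015)·7.61·0.9952^(2/3)·√0.0032 = 28.61 m³/s.
The larger discharge is 495.5 m³/s and the smaller is 28.61 m³/s; the ratio is 17.3.

17.3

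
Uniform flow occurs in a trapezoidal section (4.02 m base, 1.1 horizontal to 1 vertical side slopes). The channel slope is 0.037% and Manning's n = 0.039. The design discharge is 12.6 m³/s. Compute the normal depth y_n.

Manning's equation rearranged: A R^(2/3) = nQ / (1·√S) = 0.039 × 12.6 / (√0.00037) = 25.55.
Trying y = 3.43 m: A R^(2/3) = 40.72 — over.
Trying y = 2.24 m: A R^(2/3) = 17.83 — short.
Trying y = 2.7 m: A R^(2/3) = 25.46 — matches.

y_n = 2.7 m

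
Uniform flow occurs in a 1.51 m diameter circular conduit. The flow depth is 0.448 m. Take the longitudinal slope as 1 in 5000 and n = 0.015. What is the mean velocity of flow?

V = 0.38 m/s

For a circular section of diameter D = 1.51 m at depth y = 0.448 m, the central angle is θ = 2 arccos(1 − 2y/D) = 2.304 rad. Then A = (D²/8)(θ − sin θ) = 0.4449 m² and P = Dθ/2 = 1.74 m.
Hydraulic radius R = A/P = 0.4449/1.74 = 0.2558 m.
From Manning's equation, V = (1/n) R^(2/3) S^(1/2) = (1/0.015) × 0.2558^(2/3) × 0.0002^(1/2) = 0.38 m/s.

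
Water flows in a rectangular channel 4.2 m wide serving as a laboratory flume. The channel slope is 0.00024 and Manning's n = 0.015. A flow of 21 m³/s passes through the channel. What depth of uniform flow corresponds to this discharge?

Manning's equation rearranged: A R^(2/3) = nQ / (1·√S) = 0.015 × 21 / (√0.00024) = 20.33.
At y = 3.11 m: A R^(2/3) = 15.19 — low.
At y = 3.93 m: A R^(2/3) = 20.35 — matches.

y_n = 3.93 m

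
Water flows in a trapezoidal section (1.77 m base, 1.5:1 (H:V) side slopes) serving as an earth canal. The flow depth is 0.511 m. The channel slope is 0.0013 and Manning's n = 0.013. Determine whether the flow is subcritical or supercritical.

With bottom width b = 1.77 m and side slope z = 1.5: A = (b + zy)y = (1.77 + 1.5×0.511)×0.511 = 1.296 m²; P = b + 2y√(1+z²) = 1.77 + 2×0.511×1.803 = 3.612 m.
Hydraulic radius R = A/P = 1.296/3.612 = 0.3588 m.
V = (1/n) R^(2/3) √S = (1/0.013) × 0.3588^(2/3) × √0.0013 = 1.4 m/s. Hydraulic depth D_h = A/T = 1.296/3.303 = 0.3924 m.
Froude number Fr = V/√(g·D_h) = 1.4/√(9.81×0.3924) = 0.714, which is less than 1, so the flow is subcritical.

subcritical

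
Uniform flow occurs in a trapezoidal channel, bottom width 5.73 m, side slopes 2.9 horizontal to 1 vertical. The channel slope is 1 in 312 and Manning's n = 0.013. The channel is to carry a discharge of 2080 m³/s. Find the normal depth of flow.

y_n = 7.25 m

Manning's equation rearranged: A R^(2/3) = nQ / (1·√S) = 0.013 × 2080 / (√0.003205) = 477.6.
Try y = 5.38 m: A R^(2/3) = 236.7 — low.
Try y = 7.25 m: A R^(2/3) = 477.6 — matches.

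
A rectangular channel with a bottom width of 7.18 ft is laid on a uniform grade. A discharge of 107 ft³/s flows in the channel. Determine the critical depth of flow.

For a rectangular channel, critical depth y_c = (q²/g)^(1/3) where q = Q/b = 107/7.18 = 14.9 ft²/s.
So y_c = (14.9²/32.2)^(1/3) = 1.9 ft.

y_c = 1.9 ft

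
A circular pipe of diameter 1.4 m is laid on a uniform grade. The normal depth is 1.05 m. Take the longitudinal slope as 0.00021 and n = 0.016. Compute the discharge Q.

Q = 0.631 m³/s

For a circular section of diameter D = 1.4 m at depth y = 1.05 m, the central angle is θ = 2 arccos(1 − 2y/D) = 4.189 rad. Then A = (D²/8)(θ − sin θ) = 1.238 m² and P = Dθ/2 = 2.932 m.
Hydraulic radius R = A/P = 1.238/2.932 = 0.4224 m.
Manning's equation: Q = (1/n) A R^(2/3) S^(1/2) = (1/0.016) × 1.238 × 0.4224^(2/3) × 0.00021^(1/2) = 0.631 m³/s.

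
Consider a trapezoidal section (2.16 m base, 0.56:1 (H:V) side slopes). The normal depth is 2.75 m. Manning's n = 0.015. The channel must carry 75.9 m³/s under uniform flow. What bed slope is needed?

S = 0.00979

With bottom width b = 2.16 m and side slope z = 0.56: A = (b + zy)y = (2.16 + 0.56×2.75)×2.75 = 10.18 m²; P = b + 2y√(1+z²) = 2.16 + 2×2.75×1.146 = 8.464 m.
Hydraulic radius R = A/P = 10.18/8.464 = 1.202 m.
From Manning's equation, S = [nQ / (1 A R^(2/3))]² = [0.015 × 75.9 / (1 × 10.18 × 1.202^(2/3))]² = 0.00979.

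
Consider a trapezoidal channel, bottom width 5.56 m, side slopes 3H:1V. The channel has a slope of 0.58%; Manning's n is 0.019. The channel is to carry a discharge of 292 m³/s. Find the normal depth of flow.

Manning's equation rearranged: A R^(2/3) = nQ / (1·√S) = 0.019 × 292 / (√0.0058) = 72.85.
Trying y = 4.06 m: A R^(2/3) = 125.7 — too large.
Trying y = 2.35 m: A R^(2/3) = 37.98 — too small.
Trying y = 3.18 m: A R^(2/3) = 72.9 — ≈ 72.85.

y_n = 3.18 m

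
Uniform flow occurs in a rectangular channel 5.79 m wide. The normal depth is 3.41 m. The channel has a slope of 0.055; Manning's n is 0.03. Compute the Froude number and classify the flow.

Flow area A = b·y = 5.79 × 3.41 = 19.74 m². Wetted perimeter P = b + 2y = 5.79 + 2×3.41 = 12.61 m.
Hydraulic radius R = A/P = 19.74/12.61 = 1.566 m.
V = (1/n) R^(2/3) √S = (1/0.03) × 1.566^(2/3) × √0.055 = 10.54 m/s. Hydraulic depth D_h = A/T = 19.74/5.79 = 3.41 m.
Froude number Fr = V/√(g·D_h) = 10.54/√(9.81×3.41) = 1.82, which is greater than 1, so the flow is supercritical.

supercritical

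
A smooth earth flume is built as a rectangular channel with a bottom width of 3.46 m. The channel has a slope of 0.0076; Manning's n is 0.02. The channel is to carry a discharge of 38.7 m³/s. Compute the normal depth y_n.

y_n = 2.52 m

Manning's equation rearranged: A R^(2/3) = nQ / (1·√S) = 0.02 × 38.7 / (√0.0076) = 8.878.
Try y = 2.86 m: A R^(2/3) = 10.4 — high.
Try y = 2.06 m: A R^(2/3) = 6.841 — low.
Try y = 2.52 m: A R^(2/3) = 8.868 — close enough.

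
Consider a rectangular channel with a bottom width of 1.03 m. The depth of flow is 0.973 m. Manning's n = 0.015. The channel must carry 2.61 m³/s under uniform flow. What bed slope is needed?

S = 0.00651

Flow area A = b·y = 1.03 × 0.973 = 1.002 m². Wetted perimeter P = b + 2y = 1.03 + 2×0.973 = 2.976 m.
Hydraulic radius R = A/P = 1.002/2.976 = 0.3368 m.
From Manning's equation, S = [nQ / (1 A R^(2/3))]² = [0.015 × 2.61 / (1 × 1.002 × 0.3368^(2/3))]² = 0.00651.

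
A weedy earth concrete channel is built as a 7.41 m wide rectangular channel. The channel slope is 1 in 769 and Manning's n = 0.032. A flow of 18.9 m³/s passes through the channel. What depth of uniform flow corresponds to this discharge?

y_n = 1.93 m

Manning's equation rearranged: A R^(2/3) = nQ / (1·√S) = 0.032 × 18.9 / (√0.0013) = 16.77.
At y = 1.36 m: A R^(2/3) = 10.04 — too small.
At y = 2.11 m: A R^(2/3) = 19.05 — too large.
At y = 1.93 m: A R^(2/3) = 16.76 — close enough.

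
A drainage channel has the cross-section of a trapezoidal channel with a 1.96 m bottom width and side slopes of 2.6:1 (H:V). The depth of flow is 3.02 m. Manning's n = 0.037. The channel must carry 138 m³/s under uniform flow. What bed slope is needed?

S = 0.0162

With bottom width b = 1.96 m and side slope z = 2.6: A = (b + zy)y = (1.96 + 2.6×3.02)×3.02 = 29.63 m²; P = b + 2y√(1+z²) = 1.96 + 2×3.02×2.786 = 18.79 m.
Hydraulic radius R = A/P = 29.63/18.79 = 1.577 m.
From Manning's equation, S = [nQ / (1 A R^(2/3))]² = [0.037 × 138 / (1 × 29.63 × 1.577^(2/3))]² = 0.0162.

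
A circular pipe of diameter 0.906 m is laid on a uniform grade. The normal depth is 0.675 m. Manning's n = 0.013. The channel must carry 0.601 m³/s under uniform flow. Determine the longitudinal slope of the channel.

For a circular section of diameter D = 0.906 m at depth y = 0.675 m, the central angle is θ = 2 arccos(1 − 2y/D) = 4.166 rad. Then A = (D²/8)(θ − sin θ) = 0.5151 m² and P = Dθ/2 = 1.887 m.
Hydraulic radius R = A/P = 0.5151/1.887 = 0.273 m.
From Manning's equation, S = [nQ / (1 A R^(2/3))]² = [0.013 × 0.601 / (1 × 0.5151 × 0.273^(2/3))]² = 0.0013.

S = 0.0013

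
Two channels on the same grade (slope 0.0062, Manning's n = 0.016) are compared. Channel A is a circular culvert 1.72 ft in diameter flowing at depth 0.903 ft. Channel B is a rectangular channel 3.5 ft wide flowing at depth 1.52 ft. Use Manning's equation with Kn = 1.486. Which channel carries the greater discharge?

channel B

Channel A: For a circular section of diameter D = 1.72 ft at depth y = 0.903 ft, the central angle is θ = 2 arccos(1 − 2y/D) = 3.242 rad. Then A = (D²/8)(θ − sin θ) = 1.236 ft² and P = Dθ/2 = 2.788 ft. Hydraulic radius R = A/P = 1.236/2.788 = 0.4432 ft. Q_A = (1.486/0.016)·1.236·0.4432^(2/3)·√0.0062 = 5.253 ft³/s.
Channel B: Flow area A = b·y = 3.5 × 1.52 = 5.32 ft². Wetted perimeter P = b + 2y = 3.5 + 2×1.52 = 6.54 ft. Hydraulic radius R = A/P = 5.32/6.54 = 0.8135 ft. Q_B = (1.486/0.016)·5.32·0.8135^(2/3)·√0.0062 = 33.9 ft³/s.
Q_A = 5.253 ft³/s vs Q_B = 33.9 ft³/s, so channel B carries more.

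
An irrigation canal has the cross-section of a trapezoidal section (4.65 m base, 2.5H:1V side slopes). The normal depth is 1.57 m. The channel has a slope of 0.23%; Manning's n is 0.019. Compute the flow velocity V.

With bottom width b = 4.65 m and side slope z = 2.5: A = (b + zy)y = (4.65 + 2.5×1.57)×1.57 = 13.46 m²; P = b + 2y√(1+z²) = 4.65 + 2×1.57×2.693 = 13.1 m.
Hydraulic radius R = A/P = 13.46/13.1 = 1.027 m.
From Manning's equation, V = (1/n) R^(2/3) S^(1/2) = (1/0.019) × 1.027^(2/3) × 0.0023^(1/2) = 2.57 m/s.

V = 2.57 m/s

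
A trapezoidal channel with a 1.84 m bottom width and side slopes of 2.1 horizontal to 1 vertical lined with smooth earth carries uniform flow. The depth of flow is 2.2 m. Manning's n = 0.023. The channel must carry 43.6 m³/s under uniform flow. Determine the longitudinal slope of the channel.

S = 0.00401

With bottom width b = 1.84 m and side slope z = 2.1: A = (b + zy)y = (1.84 + 2.1×2.2)×2.2 = 14.21 m²; P = b + 2y√(1+z²) = 1.84 + 2×2.2×2.326 = 12.07 m.
Hydraulic radius R = A/P = 14.21/12.07 = 1.177 m.
From Manning's equation, S = [nQ / (1 A R^(2/3))]² = [0.023 × 43.6 / (1 × 14.21 × 1.177^(2/3))]² = 0.00401.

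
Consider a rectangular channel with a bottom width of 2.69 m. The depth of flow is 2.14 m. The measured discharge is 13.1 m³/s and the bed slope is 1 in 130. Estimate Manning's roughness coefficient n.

n = 0.0339

Flow area A = b·y = 2.69 × 2.14 = 5.757 m². Wetted perimeter P = b + 2y = 2.69 + 2×2.14 = 6.97 m.
Hydraulic radius R = A/P = 5.757/6.97 = 0.8259 m.
Rearranging Manning's equation: n = (1/Q) A R^(2/3) S^(1/2) = (1/13.1) × 5.757 × 0.8259^(2/3) × √0.007692 = 0.0339.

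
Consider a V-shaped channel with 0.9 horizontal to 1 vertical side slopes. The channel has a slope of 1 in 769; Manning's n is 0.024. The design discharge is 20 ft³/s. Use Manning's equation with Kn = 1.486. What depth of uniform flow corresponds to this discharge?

y_n = 3.11 ft

Manning's equation rearranged: A R^(2/3) = nQ / (1.486·√S) = 0.024 × 20 / (1.486 × √0.0013) = 8.957.
Trying y = 3.53 ft: A R^(2/3) = 12.53 — high.
Trying y = 2.76 ft: A R^(2/3) = 6.5 — low.
Trying y = 3.11 ft: A R^(2/3) = 8.937 — ≈ 8.957.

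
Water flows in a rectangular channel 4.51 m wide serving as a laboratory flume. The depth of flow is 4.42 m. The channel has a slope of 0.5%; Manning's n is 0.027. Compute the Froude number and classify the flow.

subcritical

Flow area A = b·y = 4.51 × 4.42 = 19.93 m². Wetted perimeter P = b + 2y = 4.51 + 2×4.42 = 13.35 m.
Hydraulic radius R = A/P = 19.93/13.35 = 1.493 m.
V = (1/n) R^(2/3) √S = (1/0.027) × 1.493^(2/3) × √0.005 = 3.421 m/s. Hydraulic depth D_h = A/T = 19.93/4.51 = 4.42 m.
Froude number Fr = V/√(g·D_h) = 3.421/√(9.81×4.42) = 0.52, which is less than 1, so the flow is subcritical.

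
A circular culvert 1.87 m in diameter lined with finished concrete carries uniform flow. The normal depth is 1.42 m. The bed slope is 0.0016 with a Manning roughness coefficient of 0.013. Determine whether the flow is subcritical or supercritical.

For a circular section of diameter D = 1.87 m at depth y = 1.42 m, the central angle is θ = 2 arccos(1 − 2y/D) = 4.232 rad. Then A = (D²/8)(θ − sin θ) = 2.238 m² and P = Dθ/2 = 3.957 m.
Hydraulic radius R = A/P = 2.238/3.957 = 0.5655 m.
V = (1/n) R^(2/3) √S = (1/0.013) × 0.5655^(2/3) × √0.0016 = 2.104 m/s. Hydraulic depth D_h = A/T = 2.238/1.599 = 1.4 m.
Froude number Fr = V/√(g·D_h) = 2.104/√(9.81×1.4) = 0.568, which is less than 1, so the flow is subcritical.

subcritical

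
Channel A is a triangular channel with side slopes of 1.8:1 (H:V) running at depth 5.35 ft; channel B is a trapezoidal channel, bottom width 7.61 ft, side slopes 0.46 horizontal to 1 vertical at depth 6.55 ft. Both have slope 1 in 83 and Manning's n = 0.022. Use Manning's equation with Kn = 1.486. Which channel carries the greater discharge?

channel B

Channel A: For a triangular section with side slope z = 1.8: A = zy² = 1.8×5.35² = 51.52 ft²; P = 2y√(1+z²) = 2×5.35×2.059 = 22.03 ft. Hydraulic radius R = A/P = 51.52/22.03 = 2.338 ft. Q_A = (1.486/0.022)·51.52·2.338^(2/3)·√0.01205 = 672.9 ft³/s.
Channel B: With bottom width b = 7.61 ft and side slope z = 0.46: A = (b + zy)y = (7.61 + 0.46×6.55)×6.55 = 69.58 ft²; P = b + 2y√(1+z²) = 7.61 + 2×6.55×1.101 = 22.03 ft. Hydraulic radius R = A/P = 69.58/22.03 = 3.159 ft. Q_B = (1.486/0.022)·69.58·3.159^(2/3)·√0.01205 = 1111 ft³/s.
Q_A = 672.9 ft³/s vs Q_B = 1111 ft³/s, so channel B carries more.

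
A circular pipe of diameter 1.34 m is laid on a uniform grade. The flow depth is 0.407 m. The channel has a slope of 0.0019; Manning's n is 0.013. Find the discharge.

For a circular section of diameter D = 1.34 m at depth y = 0.407 m, the central angle is θ = 2 arccos(1 − 2y/D) = 2.335 rad. Then A = (D²/8)(θ − sin θ) = 0.362 m² and P = Dθ/2 = 1.564 m.
Hydraulic radius R = A/P = 0.362/1.564 = 0.2314 m.
Manning's equation: Q = (1/n) A R^(2/3) S^(1/2) = (1/0.013) × 0.362 × 0.2314^(2/3) × 0.0019^(1/2) = 0.457 m³/s.

Q = 0.457 m³/s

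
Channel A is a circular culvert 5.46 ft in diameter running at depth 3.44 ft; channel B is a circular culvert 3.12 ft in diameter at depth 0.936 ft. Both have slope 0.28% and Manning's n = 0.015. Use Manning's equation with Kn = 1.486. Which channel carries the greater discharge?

channel A

Channel A: For a circular section of diameter D = 5.46 ft at depth y = 3.44 ft, the central angle is θ = 2 arccos(1 − 2y/D) = 3.668 rad. Then A = (D²/8)(θ − sin θ) = 15.54 ft² and P = Dθ/2 = 10.01 ft. Hydraulic radius R = A/P = 15.54/10.01 = 1.552 ft. Q_A = (1.486/0.015)·15.54·1.552^(2/3)·√0.0028 = 109.2 ft³/s.
Channel B: For a circular section of diameter D = 3.12 ft at depth y = 0.936 ft, the central angle is θ = 2 arccos(1 − 2y/D) = 2.319 rad. Then A = (D²/8)(θ − sin θ) = 1.929 ft² and P = Dθ/2 = 3.617 ft. Hydraulic radius R = A/P = 1.929/3.617 = 0.5333 ft. Q_B = (1.486/0.015)·1.929·0.5333^(2/3)·√0.0028 = 6.65 ft³/s.
Q_A = 109.2 ft³/s vs Q_B = 6.65 ft³/s, so channel A carries more.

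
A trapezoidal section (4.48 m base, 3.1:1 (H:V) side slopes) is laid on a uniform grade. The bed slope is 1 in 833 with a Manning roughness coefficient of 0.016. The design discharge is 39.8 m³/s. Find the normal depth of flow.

y_n = 1.75 m

Manning's equation rearranged: A R^(2/3) = nQ / (1·√S) = 0.016 × 39.8 / (√0.0012) = 18.38.
Trying y = 2 m: A R^(2/3) = 24.39 — high.
Trying y = 1.33 m: A R^(2/3) = 10.43 — low.
Trying y = 1.75 m: A R^(2/3) = 18.38 — ≈ 18.38.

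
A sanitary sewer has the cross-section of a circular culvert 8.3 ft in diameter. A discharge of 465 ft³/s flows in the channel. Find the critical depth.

At critical depth, Q² T / (g A³) = 1, i.e. A³/T = Q²/g = 465²/32.2 = 6715.
Trying y = 4.2 ft: A³/T = 2497 — low.
Trying y = 6.86 ft: A³/T = 17400 — high.
Trying y = 5.44 ft: A³/T = 6730 — ≈ 6715.

y_c = 5.44 ft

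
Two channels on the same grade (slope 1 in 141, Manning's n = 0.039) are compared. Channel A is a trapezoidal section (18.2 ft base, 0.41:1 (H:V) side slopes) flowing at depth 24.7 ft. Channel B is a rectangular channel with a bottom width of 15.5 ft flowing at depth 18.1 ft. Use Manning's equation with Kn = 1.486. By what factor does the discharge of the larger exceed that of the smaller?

Channel A: With bottom width b = 18.2 ft and side slope z = 0.41: A = (b + zy)y = (18.2 + 0.41×24.7)×24.7 = 699.7 ft²; P = b + 2y√(1+z²) = 18.2 + 2×24.7×1.081 = 71.59 ft. Hydraulic radius R = A/P = 699.7/71.59 = 9.773 ft. Q_A = (1.486/0.039)·699.7·9.773^(2/3)·√0.007092 = 10260 ft³/s.
Channel B: Flow area A = b·y = 15.5 × 18.1 = 280.6 ft². Wetted perimeter P = b + 2y = 15.5 + 2×18.1 = 51.7 ft. Hydraulic radius R = A/P = 280.6/51.7 = 5.426 ft. Q_B = (1.486/0.039)·280.6·5.426^(2/3)·√0.007092 = 2780 ft³/s.
The larger discharge is 10260 ft³/s and the smaller is 2780 ft³/s; the ratio is 3.69.

3.69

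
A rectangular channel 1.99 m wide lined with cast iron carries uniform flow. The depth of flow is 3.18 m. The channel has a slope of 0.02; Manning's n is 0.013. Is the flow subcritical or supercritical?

Flow area A = b·y = 1.99 × 3.18 = 6.328 m². Wetted perimeter P = b + 2y = 1.99 + 2×3.18 = 8.35 m.
Hydraulic radius R = A/P = 6.328/8.35 = 0.7579 m.
V = (1/n) R^(2/3) √S = (1/0.013) × 0.7579^(2/3) × √0.02 = 9.043 m/s. Hydraulic depth D_h = A/T = 6.328/1.99 = 3.18 m.
Froude number Fr = V/√(g·D_h) = 9.043/√(9.81×3.18) = 1.62, which is greater than 1, so the flow is supercritical.

supercritical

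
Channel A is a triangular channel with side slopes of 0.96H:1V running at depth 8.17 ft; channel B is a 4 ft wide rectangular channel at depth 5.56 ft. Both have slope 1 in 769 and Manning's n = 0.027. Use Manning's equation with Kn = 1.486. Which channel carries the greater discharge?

Channel A: For a triangular section with side slope z = 0.96: A = zy² = 0.96×8.17² = 64.08 ft²; P = 2y√(1+z²) = 2×8.17×1.386 = 22.65 ft. Hydraulic radius R = A/P = 64.08/22.65 = 2.829 ft. Q_A = (1.486/0.027)·64.08·2.829^(2/3)·√0.0013 = 254.4 ft³/s.
Channel B: Flow area A = b·y = 4 × 5.56 = 22.24 ft². Wetted perimeter P = b + 2y = 4 + 2×5.56 = 15.12 ft. Hydraulic radius R = A/P = 22.24/15.12 = 1.471 ft. Q_B = (1.486/0.027)·22.24·1.471^(2/3)·√0.0013 = 57.09 ft³/s.
Q_A = 254.4 ft³/s vs Q_B = 57.09 ft³/s, so channel A carries more.

channel A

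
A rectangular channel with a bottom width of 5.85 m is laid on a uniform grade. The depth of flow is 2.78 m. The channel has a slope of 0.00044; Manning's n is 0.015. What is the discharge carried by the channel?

Q = 28.8 m³/s

Flow area A = b·y = 5.85 × 2.78 = 16.26 m². Wetted perimeter P = b + 2y = 5.85 + 2×2.78 = 11.41 m.
Hydraulic radius R = A/P = 16.26/11.41 = 1.425 m.
Manning's equation: Q = (1/n) A R^(2/3) S^(1/2) = (1/0.015) × 16.26 × 1.425^(2/3) × 0.00044^(1/2) = 28.8 m³/s.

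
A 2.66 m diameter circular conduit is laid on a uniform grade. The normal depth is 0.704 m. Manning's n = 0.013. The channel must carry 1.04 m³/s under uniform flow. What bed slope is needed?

For a circular section of diameter D = 2.66 m at depth y = 0.704 m, the central angle is θ = 2 arccos(1 − 2y/D) = 2.161 rad. Then A = (D²/8)(θ − sin θ) = 1.177 m² and P = Dθ/2 = 2.875 m.
Hydraulic radius R = A/P = 1.177/2.875 = 0.4095 m.
From Manning's equation, S = [nQ / (1 A R^(2/3))]² = [0.013 × 1.04 / (1 × 1.177 × 0.4095^(2/3))]² = 0.000434.

S = 0.000434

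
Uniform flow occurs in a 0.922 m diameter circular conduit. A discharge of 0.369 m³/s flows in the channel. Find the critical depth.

At critical depth, Q² T / (g A³) = 1, i.e. A³/T = Q²/g = 0.369²/9.81 = 0.01388.
Trying y = 0.246 m: A³/T = 0.003588 — short.
Trying y = 0.349 m: A³/T = 0.01389 — ≈ 0.01388.

y_c = 0.349 m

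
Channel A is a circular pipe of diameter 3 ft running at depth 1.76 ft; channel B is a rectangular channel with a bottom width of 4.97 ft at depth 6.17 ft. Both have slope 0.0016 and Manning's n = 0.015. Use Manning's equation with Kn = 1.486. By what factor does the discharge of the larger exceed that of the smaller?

Channel A: For a circular section of diameter D = 3 ft at depth y = 1.76 ft, the central angle is θ = 2 arccos(1 − 2y/D) = 3.49 rad. Then A = (D²/8)(θ − sin θ) = 4.31 ft² and P = Dθ/2 = 5.235 ft. Hydraulic radius R = A/P = 4.31/5.235 = 0.8234 ft. Q_A = (1.486/0.015)·4.31·0.8234^(2/3)·√0.0016 = 15 ft³/s.
Channel B: Flow area A = b·y = 4.97 × 6.17 = 30.66 ft². Wetted perimeter P = b + 2y = 4.97 + 2×6.17 = 17.31 ft. Hydraulic radius R = A/P = 30.66/17.31 = 1.772 ft. Q_B = (1.486/0.015)·30.66·1.772^(2/3)·√0.0016 = 177.9 ft³/s.
The larger discharge is 177.9 ft³/s and the smaller is 15 ft³/s; the ratio is 11.9.

11.9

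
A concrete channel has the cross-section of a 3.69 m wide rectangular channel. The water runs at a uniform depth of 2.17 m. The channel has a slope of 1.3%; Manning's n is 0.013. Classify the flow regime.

supercritical

Flow area A = b·y = 3.69 × 2.17 = 8.007 m². Wetted perimeter P = b + 2y = 3.69 + 2×2.17 = 8.03 m.
Hydraulic radius R = A/P = 8.007/8.03 = 0.9972 m.
V = (1/n) R^(2/3) √S = (1/0.013) × 0.9972^(2/3) × √0.013 = 8.754 m/s. Hydraulic depth D_h = A/T = 8.007/3.69 = 2.17 m.
Froude number Fr = V/√(g·D_h) = 8.754/√(9.81×2.17) = 1.9, which is greater than 1, so the flow is supercritical.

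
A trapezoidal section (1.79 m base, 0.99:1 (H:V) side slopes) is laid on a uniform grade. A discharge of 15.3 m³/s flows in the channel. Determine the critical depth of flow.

At critical depth, Q² T / (g A³) = 1, i.e. A³/T = Q²/g = 15.3²/9.81 = 23.86.
Trying y = 1.66 m: A³/T = 36.47 — too large.
Trying y = 1.25 m: A³/T = 12.71 — too small.
Trying y = 1.48 m: A³/T = 23.69 — ≈ 23.86.

y_c = 1.48 m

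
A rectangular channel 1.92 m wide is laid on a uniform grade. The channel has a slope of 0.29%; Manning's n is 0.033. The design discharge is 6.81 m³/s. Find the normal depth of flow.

y_n = 2.73 m

Manning's equation rearranged: A R^(2/3) = nQ / (1·√S) = 0.033 × 6.81 / (√0.0029) = 4.173.
At y = 3.22 m: A R^(2/3) = 5.056 — high.
At y = 2.73 m: A R^(2/3) = 4.173 — close enough.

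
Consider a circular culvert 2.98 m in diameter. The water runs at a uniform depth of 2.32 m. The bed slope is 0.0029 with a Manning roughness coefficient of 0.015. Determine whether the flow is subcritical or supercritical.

subcritical

For a circular section of diameter D = 2.98 m at depth y = 2.32 m, the central angle is θ = 2 arccos(1 − 2y/D) = 4.323 rad. Then A = (D²/8)(θ − sin θ) = 5.826 m² and P = Dθ/2 = 6.442 m.
Hydraulic radius R = A/P = 5.826/6.442 = 0.9044 m.
V = (1/n) R^(2/3) √S = (1/0.015) × 0.9044^(2/3) × √0.0029 = 3.358 m/s. Hydraulic depth D_h = A/T = 5.826/2.475 = 2.354 m.
Froude number Fr = V/√(g·D_h) = 3.358/√(9.81×2.354) = 0.699, which is less than 1, so the flow is subcritical.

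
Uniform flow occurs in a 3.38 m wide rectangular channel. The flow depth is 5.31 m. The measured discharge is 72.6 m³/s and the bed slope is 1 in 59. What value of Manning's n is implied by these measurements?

Flow area A = b·y = 3.38 × 5.31 = 17.95 m². Wetted perimeter P = b + 2y = 3.38 + 2×5.31 = 14 m.
Hydraulic radius R = A/P = 17.95/14 = 1.282 m.
Rearranging Manning's equation: n = (1/Q) A R^(2/3) S^(1/2) = (1/72.6) × 17.95 × 1.282^(2/3) × √0.01695 = 0.038.

n = 0.038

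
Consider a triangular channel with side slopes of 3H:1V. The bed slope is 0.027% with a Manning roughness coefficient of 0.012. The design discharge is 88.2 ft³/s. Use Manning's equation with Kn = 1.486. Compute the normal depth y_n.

Manning's equation rearranged: A R^(2/3) = nQ / (1.486·√S) = 0.012 × 88.2 / (1.486 × √0.00027) = 43.35.
At y = 4.04 ft: A R^(2/3) = 75.54 — high.
At y = 2.58 ft: A R^(2/3) = 22.85 — low.
At y = 3.28 ft: A R^(2/3) = 43.34 — close enough.

y_n = 3.28 ft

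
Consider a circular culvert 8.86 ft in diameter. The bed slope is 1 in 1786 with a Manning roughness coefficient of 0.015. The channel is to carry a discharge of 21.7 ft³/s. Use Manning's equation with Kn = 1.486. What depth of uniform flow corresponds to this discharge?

Manning's equation rearranged: A R^(2/3) = nQ / (1.486·√S) = 0.015 × 21.7 / (1.486 × √0.0005599) = 9.257.
Try y = 2.1 ft: A R^(2/3) = 12.91 — high.
Try y = 1.55 ft: A R^(2/3) = 6.986 — low.
Try y = 1.78 ft: A R^(2/3) = 9.258 — ≈ 9.257.

y_n = 1.78 ft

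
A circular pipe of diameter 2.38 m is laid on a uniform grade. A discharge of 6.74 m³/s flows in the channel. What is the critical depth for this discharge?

At critical depth, Q² T / (g A³) = 1, i.e. A³/T = Q²/g = 6.74²/9.81 = 4.631.
At y = 1.3 m: A³/T = 6.482 — high.
At y = 0.827 m: A³/T = 1.145 — low.
At y = 1.19 m: A³/T = 4.624 — matches.

y_c = 1.19 m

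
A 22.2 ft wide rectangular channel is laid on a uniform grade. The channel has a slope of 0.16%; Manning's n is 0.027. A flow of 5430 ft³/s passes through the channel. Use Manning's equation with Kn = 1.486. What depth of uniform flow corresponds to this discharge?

y_n = 27.9 ft

Manning's equation rearranged: A R^(2/3) = nQ / (1.486·√S) = 0.027 × 5430 / (1.486 × √0.0016) = 2467.
Trying y = 31 ft: A R^(2/3) = 2792 — too large.
Trying y = 19.7 ft: A R^(2/3) = 1616 — too small.
Trying y = 27.9 ft: A R^(2/3) = 2465 — matches.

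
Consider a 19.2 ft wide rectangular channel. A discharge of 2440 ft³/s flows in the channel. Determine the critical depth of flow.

For a rectangular channel, critical depth y_c = (q²/g)^(1/3) where q = Q/b = 2440/19.2 = 127.1 ft²/s.
So y_c = (127.1²/32.2)^(1/3) = 7.95 ft.

y_c = 7.95 ft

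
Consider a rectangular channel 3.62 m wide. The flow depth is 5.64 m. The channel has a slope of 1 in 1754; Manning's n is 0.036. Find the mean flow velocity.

V = 0.818 m/s

Flow area A = b·y = 3.62 × 5.64 = 20.42 m². Wetted perimeter P = b + 2y = 3.62 + 2×5.64 = 14.9 m.
Hydraulic radius R = A/P = 20.42/14.9 = 1.37 m.
From Manning's equation, V = (1/n) R^(2/3) S^(1/2) = (1/0.036) × 1.37^(2/3) × 0.0005701^(1/2) = 0.818 m/s.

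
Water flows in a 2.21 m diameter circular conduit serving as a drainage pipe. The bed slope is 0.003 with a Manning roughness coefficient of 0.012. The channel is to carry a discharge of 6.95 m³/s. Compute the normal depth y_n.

Manning's equation rearranged: A R^(2/3) = nQ / (1·√S) = 0.012 × 6.95 / (√0.003) = 1.523.
Try y = 0.874 m: A R^(2/3) = 0.8524 — short.
Try y = 1.43 m: A R^(2/3) = 1.941 — over.
Try y = 1.22 m: A R^(2/3) = 1.522 — matches.

y_n = 1.22 m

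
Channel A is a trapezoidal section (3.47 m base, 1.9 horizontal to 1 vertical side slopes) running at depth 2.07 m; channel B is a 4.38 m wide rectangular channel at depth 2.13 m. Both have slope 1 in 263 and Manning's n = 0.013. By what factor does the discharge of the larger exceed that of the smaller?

Channel A: With bottom width b = 3.47 m and side slope z = 1.9: A = (b + zy)y = (3.47 + 1.9×2.07)×2.07 = 15.32 m²; P = b + 2y√(1+z²) = 3.47 + 2×2.07×2.147 = 12.36 m. Hydraulic radius R = A/P = 15.32/12.36 = 1.24 m. Q_A = (1/0.013)·15.32·1.24^(2/3)·√0.003802 = 83.89 m³/s.
Channel B: Flow area A = b·y = 4.38 × 2.13 = 9.329 m². Wetted perimeter P = b + 2y = 4.38 + 2×2.13 = 8.64 m. Hydraulic radius R = A/P = 9.329/8.64 = 1.08 m. Q_B = (1/0.013)·9.329·1.08^(2/3)·√0.003802 = 46.58 m³/s.
The larger discharge is 83.89 m³/s and the smaller is 46.58 m³/s; the ratio is 1.8.

1.8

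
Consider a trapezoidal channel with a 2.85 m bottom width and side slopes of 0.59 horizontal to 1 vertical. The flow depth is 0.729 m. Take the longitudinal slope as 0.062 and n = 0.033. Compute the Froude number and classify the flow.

With bottom width b = 2.85 m and side slope z = 0.59: A = (b + zy)y = (2.85 + 0.59×0.729)×0.729 = 2.391 m²; P = b + 2y√(1+z²) = 2.85 + 2×0.729×1.161 = 4.543 m.
Hydraulic radius R = A/P = 2.391/4.543 = 0.5264 m.
V = (1/n) R^(2/3) √S = (1/0.033) × 0.5264^(2/3) × √0.062 = 4.919 m/s. Hydraulic depth D_h = A/T = 2.391/3.71 = 0.6445 m.
Froude number Fr = V/√(g·D_h) = 4.919/√(9.81×0.6445) = 1.96, which is greater than 1, so the flow is supercritical.

supercritical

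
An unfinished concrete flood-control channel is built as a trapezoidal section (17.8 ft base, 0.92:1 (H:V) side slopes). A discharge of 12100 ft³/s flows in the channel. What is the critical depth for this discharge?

y_c = 17.9 ft

At critical depth, Q² T / (g A³) = 1, i.e. A³/T = Q²/g = 12100²/32.2 = 4547000.
At y = 14.5 ft: A³/T = 2070000 — too small.
At y = 20.7 ft: A³/T = 7938000 — too large.
At y = 17.9 ft: A³/T = 4549000 — ≈ 4547000.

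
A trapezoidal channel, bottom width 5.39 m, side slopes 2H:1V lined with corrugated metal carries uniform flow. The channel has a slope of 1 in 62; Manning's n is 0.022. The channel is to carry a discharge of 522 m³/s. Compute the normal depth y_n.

Manning's equation rearranged: A R^(2/3) = nQ / (1·√S) = 0.022 × 522 / (√0.01613) = 90.43.
Try y = 3.49 m: A R^(2/3) = 69.8 — short.
Try y = 4.62 m: A R^(2/3) = 127.6 — over.
Try y = 3.94 m: A R^(2/3) = 90.36 — matches.

y_n = 3.94 m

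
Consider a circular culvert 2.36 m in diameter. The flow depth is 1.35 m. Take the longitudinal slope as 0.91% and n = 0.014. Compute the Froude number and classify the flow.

For a circular section of diameter D = 2.36 m at depth y = 1.35 m, the central angle is θ = 2 arccos(1 − 2y/D) = 3.431 rad. Then A = (D²/8)(θ − sin θ) = 2.587 m² and P = Dθ/2 = 4.048 m.
Hydraulic radius R = A/P = 2.587/4.048 = 0.639 m.
V = (1/n) R^(2/3) √S = (1/0.014) × 0.639^(2/3) × √0.0091 = 5.055 m/s. Hydraulic depth D_h = A/T = 2.587/2.335 = 1.108 m.
Froude number Fr = V/√(g·D_h) = 5.055/√(9.81×1.108) = 1.53, which is greater than 1, so the flow is supercritical.

supercritical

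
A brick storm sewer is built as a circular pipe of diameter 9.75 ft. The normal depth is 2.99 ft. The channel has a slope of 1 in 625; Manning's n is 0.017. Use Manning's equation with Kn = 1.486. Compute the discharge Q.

Q = 96.6 ft³/s

For a circular section of diameter D = 9.75 ft at depth y = 2.99 ft, the central angle is θ = 2 arccos(1 − 2y/D) = 2.348 rad. Then A = (D²/8)(θ − sin θ) = 19.42 ft² and P = Dθ/2 = 11.44 ft.
Hydraulic radius R = A/P = 19.42/11.44 = 1.697 ft.
Manning's equation: Q = (1.486/n) A R^(2/3) S^(1/2) = (1.486/0.017) × 19.42 × 1.697^(2/3) × 0.0016^(1/2) = 96.6 ft³/s.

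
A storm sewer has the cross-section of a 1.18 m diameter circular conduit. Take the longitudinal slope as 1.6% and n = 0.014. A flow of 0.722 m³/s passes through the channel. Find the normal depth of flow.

Manning's equation rearranged: A R^(2/3) = nQ / (1·√S) = 0.014 × 0.722 / (√0.016) = 0.07991.
Try y = 0.352 m: A R^(2/3) = 0.09387 — too large.
Try y = 0.249 m: A R^(2/3) = 0.0473 — too small.
Try y = 0.324 m: A R^(2/3) = 0.07986 — ≈ 0.07991.

y_n = 0.324 m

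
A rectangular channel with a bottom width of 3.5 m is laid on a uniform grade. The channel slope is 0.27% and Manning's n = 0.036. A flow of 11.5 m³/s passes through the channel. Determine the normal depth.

y_n = 2.29 m

Manning's equation rearranged: A R^(2/3) = nQ / (1·√S) = 0.036 × 11.5 / (√0.0027) = 7.967.
Try y = 2.64 m: A R^(2/3) = 9.56 — over.
Try y = 2.02 m: A R^(2/3) = 6.773 — short.
Try y = 2.29 m: A R^(2/3) = 7.972 — ≈ 7.967.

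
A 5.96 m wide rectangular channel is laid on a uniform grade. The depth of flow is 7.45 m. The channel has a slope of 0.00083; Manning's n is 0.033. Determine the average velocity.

V = 1.44 m/s

Flow area A = b·y = 5.96 × 7.45 = 44.4 m². Wetted perimeter P = b + 2y = 5.96 + 2×7.45 = 20.86 m.
Hydraulic radius R = A/P = 44.4/20.86 = 2.129 m.
From Manning's equation, V = (1/n) R^(2/3) S^(1/2) = (1/0.033) × 2.129^(2/3) × 0.00083^(1/2) = 1.44 m/s.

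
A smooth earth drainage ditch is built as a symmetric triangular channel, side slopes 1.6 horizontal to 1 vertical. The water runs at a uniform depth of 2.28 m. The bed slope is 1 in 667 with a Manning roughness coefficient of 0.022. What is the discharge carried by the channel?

Q = 14.3 m³/s

For a triangular section with side slope z = 1.6: A = zy² = 1.6×2.28² = 8.317 m²; P = 2y√(1+z²) = 2×2.28×1.887 = 8.604 m.
Hydraulic radius R = A/P = 8.317/8.604 = 0.9667 m.
Manning's equation: Q = (1/n) A R^(2/3) S^(1/2) = (1/0.022) × 8.317 × 0.9667^(2/3) × 0.001499^(1/2) = 14.3 m³/s.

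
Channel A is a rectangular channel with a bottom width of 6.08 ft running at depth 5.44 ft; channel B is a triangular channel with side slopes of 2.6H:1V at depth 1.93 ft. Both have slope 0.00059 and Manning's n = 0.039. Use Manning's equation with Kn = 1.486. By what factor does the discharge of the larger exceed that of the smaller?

Channel A: Flow area A = b·y = 6.08 × 5.44 = 33.08 ft². Wetted perimeter P = b + 2y = 6.08 + 2×5.44 = 16.96 ft. Hydraulic radius R = A/P = 33.08/16.96 = 1.95 ft. Q_A = (1.486/0.039)·33.08·1.95^(2/3)·√0.00059 = 47.78 ft³/s.
Channel B: For a triangular section with side slope z = 2.6: A = zy² = 2.6×1.93² = 9.685 ft²; P = 2y√(1+z²) = 2×1.93×2.786 = 10.75 ft. Hydraulic radius R = A/P = 9.685/10.75 = 0.9007 ft. Q_B = (1.486/0.039)·9.685·0.9007^(2/3)·√0.00059 = 8.36 ft³/s.
The larger discharge is 47.78 ft³/s and the smaller is 8.36 ft³/s; the ratio is 5.72.

5.72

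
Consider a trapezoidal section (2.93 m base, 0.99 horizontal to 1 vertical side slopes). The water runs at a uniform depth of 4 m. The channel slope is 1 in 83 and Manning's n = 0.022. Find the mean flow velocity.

With bottom width b = 2.93 m and side slope z = 0.99: A = (b + zy)y = (2.93 + 0.99×4)×4 = 27.56 m²; P = b + 2y√(1+z²) = 2.93 + 2×4×1.407 = 14.19 m.
Hydraulic radius R = A/P = 27.56/14.19 = 1.943 m.
From Manning's equation, V = (1/n) R^(2/3) S^(1/2) = (1/0.022) × 1.943^(2/3) × 0.01205^(1/2) = 7.77 m/s.

V = 7.77 m/s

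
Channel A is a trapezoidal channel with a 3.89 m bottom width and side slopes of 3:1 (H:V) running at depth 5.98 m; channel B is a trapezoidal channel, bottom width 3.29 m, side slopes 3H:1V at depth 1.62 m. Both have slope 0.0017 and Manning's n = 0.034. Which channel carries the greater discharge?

Channel A: With bottom width b = 3.89 m and side slope z = 3: A = (b + zy)y = (3.89 + 3×5.98)×5.98 = 130.5 m²; P = b + 2y√(1+z²) = 3.89 + 2×5.98×3.162 = 41.71 m. Hydraulic radius R = A/P = 130.5/41.71 = 3.13 m. Q_A = (1/0.034)·130.5·3.13^(2/3)·√0.0017 = 338.7 m³/s.
Channel B: With bottom width b = 3.29 m and side slope z = 3: A = (b + zy)y = (3.29 + 3×1.62)×1.62 = 13.2 m²; P = b + 2y√(1+z²) = 3.29 + 2×1.62×3.162 = 13.54 m. Hydraulic radius R = A/P = 13.2/13.54 = 0.9754 m. Q_B = (1/0.034)·13.2·0.9754^(2/3)·√0.0017 = 15.75 m³/s.
Q_A = 338.7 m³/s vs Q_B = 15.75 m³/s, so channel A carries more.

channel A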